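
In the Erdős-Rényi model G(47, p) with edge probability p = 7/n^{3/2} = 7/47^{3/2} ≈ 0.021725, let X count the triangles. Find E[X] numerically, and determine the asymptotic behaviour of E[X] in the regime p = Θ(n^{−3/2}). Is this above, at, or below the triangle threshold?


Number of potential triangles: C(47, 3) = 16215.
Each occurs with probability p³ ≈ (0.021725)³ ≈ 1.0253066e-05.
By linearity: E[X] = C(47, 3)·p³ ≈ 16215 · 1.0253066e-05 ≈ 0.16625.
Since α = 3/2 > 1, p = c/n^{3/2} = o(1/n) is below the triangle threshold p ~ 1/n. Asymptotically E[X] ~ (c³/6)·n^{3(1−α)} = (7³/6)·n^{-1.5} → 0, so by Markov's inequality G has no triangles w.h.p.

E[X] ≈ 0.16625; in regime p = Θ(1/n^{3/2}) E[X] tends to 0 (below the triangle threshold p ~ 1/n).


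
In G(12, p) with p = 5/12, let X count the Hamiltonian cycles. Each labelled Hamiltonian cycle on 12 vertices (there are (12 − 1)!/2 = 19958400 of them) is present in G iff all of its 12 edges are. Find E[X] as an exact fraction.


K_12 has (12 − 1)!/2 = 19958400 labelled Hamiltonian cycles.
For each such Hamiltonian cycle H, let X_H = 1 if all 12 edges of H are present in G. Then P[X_H = 1] = p^{12} = (5/12)^{12} = 244140625/8916100448256.
Summing the indicators: E[X] = Σ_H E[X_H] = 19958400 · p^{12} = 19958400 · 244140625/8916100448256 = 469970703125/859963392.
Numerically: E[X] ≈ 546.5.

E[X] = 19958400 · (5/12)^{12} = 469970703125/859963392 ≈ 546.5.


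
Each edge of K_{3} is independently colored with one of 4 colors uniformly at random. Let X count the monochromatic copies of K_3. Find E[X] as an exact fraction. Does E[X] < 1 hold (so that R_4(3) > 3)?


E[X] = C(3, 3) · 4^{1 − 3} = 1 · 4^{−2} = 1/16.
As a reduced fraction: E[X] = 1/16 ≈ 0.062500.
Is E[X] < 1? YES.
Since E[X] < 1, there exists a 4-coloring of K_{3} with no monochromatic K_3; hence R_4(3) > 3.

E[X] = 1/16 ≈ 0.062500; E[X] < 1, so R_4(3) > 3.


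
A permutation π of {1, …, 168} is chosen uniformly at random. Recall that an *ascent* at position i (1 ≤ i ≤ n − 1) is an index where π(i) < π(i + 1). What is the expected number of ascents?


Write X = Σ X_I over i = 1, …, 167, with X_I the indicator of one ascent.
There are 167 indicators.
For each fixed i, the pair (π(i), π(i+1)) is a uniformly random ordered pair of distinct values from {1, …, 168}; by symmetry P[π(i) < π(i+1)] = 1/2.
By linearity: E[X] = 167 · (1/2) = (168 − 1) · (1/2) = 167/2 ≈ 83.500.

E[X] = 167/2 = 83.500.


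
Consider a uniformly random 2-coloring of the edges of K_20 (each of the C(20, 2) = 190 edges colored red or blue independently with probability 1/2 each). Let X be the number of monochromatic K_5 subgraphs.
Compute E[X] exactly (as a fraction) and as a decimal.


Let X = Σ_S X_S over the C(20, 5) = 15504 subsets S of size 5, where X_S = 1 if the K_5 on S is monochromatic.
For a fixed S, the K_5 on S has C(5, 2) = 10 edges. P[all 10 edges red] = (1/2)^10, and likewise for blue, so P[monochromatic] = 2·(1/2)^10 = 2^{1 − 10} = 1/512.
By linearity of expectation: E[X] = C(20, 5) · 2^{1 − 10} = 15504 · 1/512 = 969/32.
Numerically: E[X] ≈ 30.28125.

E[X] = C(20,5)·2^(1−C(5,2)) = 969/32 ≈ 30.28125.


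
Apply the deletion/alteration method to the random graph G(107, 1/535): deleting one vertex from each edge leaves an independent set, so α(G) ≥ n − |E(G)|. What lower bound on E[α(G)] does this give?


E[|E(G)|] = C(107, 2)·p = 5671 · (1/535) = 53/5.
E[α(G)] ≥ n − E[|E(G)|] = 107 − 53/5 = 482/5.
Numerically: ≈ 96.400.
(This is only a lower bound; the true E[α(G)] may be larger.)

E[α(G)] ≥ 482/5 ≈ 96.400.


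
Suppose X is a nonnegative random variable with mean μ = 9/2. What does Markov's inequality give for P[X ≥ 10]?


μ = E[X] = 9/2, a = 10.
Markov: P[X ≥ 10] ≤ μ/a = (9/2)/10 = 9/20.
Numerically: ≈ 0.450.
(Since a = 10 > μ = 4.500, the bound 9/20 is < 1 and informative.)

P[X ≥ 10] ≤ 9/20 ≈ 0.450.


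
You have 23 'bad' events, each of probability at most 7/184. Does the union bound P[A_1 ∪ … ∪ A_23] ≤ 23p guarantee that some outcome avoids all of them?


Union bound: P[∪_{i=1}^{23} A_i] ≤ Σ_i P[A_i] ≤ 23·p = 23·(7/184) = 7/8.
Numerically: 7/8 ≈ 0.8750.
Is 7/8 < 1? YES.
Since P[∪ A_i] ≤ 7/8 < 1, the complement has P[∩ A_i^c] ≥ 1 − 7/8 = 1/8 > 0, so some outcome avoids every A_i.

23·p = 7/8 ≈ 0.8750; existence CERTIFIED by the union bound.


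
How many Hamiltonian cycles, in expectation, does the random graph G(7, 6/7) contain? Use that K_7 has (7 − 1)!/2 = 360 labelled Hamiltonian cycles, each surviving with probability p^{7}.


K_7 has (7 − 1)!/2 = 360 labelled Hamiltonian cycles.
For each such Hamiltonian cycle H, let X_H = 1 if all 7 edges of H are present in G. Then P[X_H = 1] = p^{7} = (6/7)^{7} = 279936/823543.
Summing the indicators: E[X] = Σ_H E[X_H] = 360 · p^{7} = 360 · 279936/823543 = 100776960/823543.
Numerically: E[X] ≈ 122.37.

E[X] = 360 · (6/7)^{7} = 100776960/823543 ≈ 122.37.


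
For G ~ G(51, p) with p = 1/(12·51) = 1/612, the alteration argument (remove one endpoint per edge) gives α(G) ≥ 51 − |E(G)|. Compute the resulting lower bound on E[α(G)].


E[|E(G)|] = C(51, 2)·p = 1275 · (1/612) = 25/12.
E[α(G)] ≥ n − E[|E(G)|] = 51 − 25/12 = 587/12.
Numerically: ≈ 48.916667.
(This is only a lower bound; the true E[α(G)] may be larger.)

E[α(G)] ≥ 587/12 ≈ 48.916667.


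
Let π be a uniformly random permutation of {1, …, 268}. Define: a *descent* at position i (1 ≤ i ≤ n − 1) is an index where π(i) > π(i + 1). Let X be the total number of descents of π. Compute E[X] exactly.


Write X = Σ X_I over i = 1, …, 267, with X_I the indicator of one descent.
There are 267 indicators.
For each fixed i, the pair (π(i), π(i+1)) is a uniformly random ordered pair of distinct values from {1, …, 268}; by symmetry P[π(i) > π(i+1)] = 1/2.
By linearity: E[X] = 267 · (1/2) = (268 − 1) · (1/2) = 267/2 ≈ 133.50000.

E[X] = 267/2 = 133.50000.


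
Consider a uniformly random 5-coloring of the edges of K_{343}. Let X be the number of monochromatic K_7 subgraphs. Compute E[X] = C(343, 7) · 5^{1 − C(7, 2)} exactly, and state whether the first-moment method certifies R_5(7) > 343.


E[X] = C(343, 7) · 5^{1 − 21} = 104200375748469 · 5^{−20} = 104200375748469/95367431640625.
As a reduced fraction: E[X] = 104200375748469/95367431640625 ≈ 1.093.
Is E[X] < 1? NO.
Since E[X] ≥ 1, the first-moment bound is inconclusive at n = 343; it does NOT by itself certify R_5(7) > 343.

E[X] = 104200375748469/95367431640625 ≈ 1.093; E[X] ≥ 1; first-moment method inconclusive here.


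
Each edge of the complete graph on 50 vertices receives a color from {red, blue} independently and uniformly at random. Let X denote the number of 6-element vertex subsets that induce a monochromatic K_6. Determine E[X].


Let X = Σ_S X_S over the C(50, 6) = 15890700 subsets S of size 6, where X_S = 1 if the K_6 on S is monochromatic.
For a fixed S, the K_6 on S has C(6, 2) = 15 edges. P[all 15 edges red] = (1/2)^15, and likewise for blue, so P[monochromatic] = 2·(1/2)^15 = 2^{1 − 15} = 1/16384.
Summing: E[X] = C(50, 6) · 2^{1 − 15} = 15890700 · 1/16384 = 3972675/4096.
Numerically: E[X] ≈ 969.891.

E[X] = C(50,6)·2^(1−C(6,2)) = 3972675/4096 ≈ 969.891.


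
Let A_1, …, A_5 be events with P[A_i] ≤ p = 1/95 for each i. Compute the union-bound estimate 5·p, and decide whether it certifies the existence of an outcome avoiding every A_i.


Union bound: P[∪_{i=1}^{5} A_i] ≤ Σ_i P[A_i] ≤ 5·p = 5·(1/95) = 1/19.
Numerically: 1/19 ≈ 0.05263.
Is 1/19 < 1? YES.
Since P[∪ A_i] ≤ 1/19 < 1, the complement has P[∩ A_i^c] ≥ 1 − 1/19 = 18/19 > 0, so some outcome avoids every A_i.

5·p = 1/19 ≈ 0.05263; existence CERTIFIED by the union bound.


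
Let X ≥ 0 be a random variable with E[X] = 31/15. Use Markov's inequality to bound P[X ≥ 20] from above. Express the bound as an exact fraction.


μ = E[X] = 31/15, a = 20.
Markov: P[X ≥ 20] ≤ μ/a = (31/15)/20 = 31/300.
Numerically: ≈ 0.103333.
(Since a = 20 > μ = 2.066667, the bound 31/300 is < 1 and informative.)

P[X ≥ 20] ≤ 31/300 ≈ 0.103333.


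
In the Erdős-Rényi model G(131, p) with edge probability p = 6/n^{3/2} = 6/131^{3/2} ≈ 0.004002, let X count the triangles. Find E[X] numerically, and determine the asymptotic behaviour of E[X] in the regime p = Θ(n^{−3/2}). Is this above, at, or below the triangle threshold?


Number of potential triangles: C(131, 3) = 366145.
Each occurs with probability p³ ≈ (0.004002)³ ≈ 6.408154e-08.
By linearity: E[X] = C(131, 3)·p³ ≈ 366145 · 6.408154e-08 ≈ 0.0235.
Since α = 3/2 > 1, p = c/n^{3/2} = o(1/n) is below the triangle threshold p ~ 1/n. Asymptotically E[X] ~ (c³/6)·n^{3(1−α)} = (6³/6)·n^{-1.5} → 0, so by Markov's inequality G has no triangles w.h.p.

E[X] ≈ 0.0235; in regime p = Θ(1/n^{3/2}) E[X] tends to 0 (below the triangle threshold p ~ 1/n).


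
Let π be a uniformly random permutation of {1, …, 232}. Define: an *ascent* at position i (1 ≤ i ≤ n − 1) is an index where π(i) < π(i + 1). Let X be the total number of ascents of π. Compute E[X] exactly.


Write X = Σ X_I over i = 1, …, 231, with X_I the indicator of one ascent.
There are 231 indicators.
For each fixed i, the pair (π(i), π(i+1)) is a uniformly random ordered pair of distinct values from {1, …, 232}; by symmetry P[π(i) < π(i+1)] = 1/2.
By linearity: E[X] = 231 · (1/2) = (232 − 1) · (1/2) = 231/2 ≈ 115.500000.

E[X] = 231/2 = 115.500000.


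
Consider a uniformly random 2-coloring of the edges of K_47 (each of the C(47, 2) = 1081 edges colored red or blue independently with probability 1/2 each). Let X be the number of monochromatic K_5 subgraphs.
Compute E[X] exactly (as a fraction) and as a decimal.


Let X = Σ_S X_S over the C(47, 5) = 1533939 subsets S of size 5, where X_S = 1 if the K_5 on S is monochromatic.
For a fixed S, the K_5 on S has C(5, 2) = 10 edges. P[all 10 edges red] = (1/2)^10, and likewise for blue, so P[monochromatic] = 2·(1/2)^10 = 2^{1 − 10} = 1/512.
By linearity: E[X] = C(47, 5) · 2^{1 − 10} = 1533939 · 1/512 = 1533939/512.
Numerically: E[X] ≈ 2995.974609.

E[X] = C(47,5)·2^(1−C(5,2)) = 1533939/512 ≈ 2995.974609.


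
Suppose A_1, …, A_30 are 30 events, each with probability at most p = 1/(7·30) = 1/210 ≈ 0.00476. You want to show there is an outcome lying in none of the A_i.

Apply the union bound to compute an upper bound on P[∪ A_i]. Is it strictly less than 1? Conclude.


Union bound: P[∪_{i=1}^{30} A_i] ≤ Σ_i P[A_i] ≤ 30·p = 30·(1/210) = 1/7.
Numerically: 1/7 ≈ 0.14286.
Is 1/7 < 1? YES.
Since P[∪ A_i] ≤ 1/7 < 1, the complement has P[∩ A_i^c] ≥ 1 − 1/7 = 6/7 > 0, so some outcome avoids every A_i.

30·p = 1/7 ≈ 0.14286; existence CERTIFIED by the union bound.


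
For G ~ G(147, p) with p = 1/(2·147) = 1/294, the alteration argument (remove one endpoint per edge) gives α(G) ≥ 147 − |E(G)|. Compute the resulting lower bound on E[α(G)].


E[|E(G)|] = C(147, 2)·p = 10731 · (1/294) = 73/2.
E[α(G)] ≥ n − E[|E(G)|] = 147 − 73/2 = 221/2.
Numerically: ≈ 110.500.
(This is only a lower bound; the true E[α(G)] may be larger.)

E[α(G)] ≥ 221/2 ≈ 110.500.


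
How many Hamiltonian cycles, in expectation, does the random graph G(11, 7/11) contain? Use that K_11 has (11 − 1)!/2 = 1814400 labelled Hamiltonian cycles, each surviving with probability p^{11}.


K_11 has (11 − 1)!/2 = 1814400 labelled Hamiltonian cycles.
For each such Hamiltonian cycle H, let X_H = 1 if all 11 edges of H are present in G. Then P[X_H = 1] = p^{11} = (7/11)^{11} = 1977326743/285311670611.
By linearity of expectation: E[X] = Σ_H E[X_H] = 1814400 · p^{11} = 1814400 · 1977326743/285311670611 = 3587661642499200/285311670611.
Numerically: E[X] ≈ 1.257e+04.

E[X] = 1814400 · (7/11)^{11} = 3587661642499200/285311670611 ≈ 1.257e+04.


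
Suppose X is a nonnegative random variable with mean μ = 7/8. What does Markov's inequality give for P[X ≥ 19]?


μ = E[X] = 7/8, a = 19.
Markov: P[X ≥ 19] ≤ μ/a = (7/8)/19 = 7/152.
Numerically: ≈ 0.04605.
(Since a = 19 > μ = 0.87500, the bound 7/152 is < 1 and informative.)

P[X ≥ 19] ≤ 7/152 ≈ 0.04605.


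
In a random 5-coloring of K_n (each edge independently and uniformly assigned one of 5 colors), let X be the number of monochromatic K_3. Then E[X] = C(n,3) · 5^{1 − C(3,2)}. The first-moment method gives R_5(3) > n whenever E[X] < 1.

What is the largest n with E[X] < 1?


We need C(n, 3) · 5^{1 − 3} < 1, i.e. C(n, 3) < 5^{3 − 1} = 25.
Check values of n near the boundary:
  n = 3: C(3, 3) = 1; 1 < 25? YES
  n = 4: C(4, 3) = 4; 4 < 25? YES
  n = 5: C(5, 3) = 10; 10 < 25? YES
  n = 6: C(6, 3) = 20; 20 < 25? YES
  n = 7: C(7, 3) = 35; 35 < 25? NO
  n = 8: C(8, 3) = 56; 56 < 25? NO
  n = 9: C(9, 3) = 84; 84 < 25? NO
The largest n with C(n, 3) < 25 is n = 6 (where E[X] = 4/5 ≈ 0.80000). Hence R_5(3) > 6, i.e. R_5(3) ≥ 7.

Largest n = 6; hence R_5(3) > 6.


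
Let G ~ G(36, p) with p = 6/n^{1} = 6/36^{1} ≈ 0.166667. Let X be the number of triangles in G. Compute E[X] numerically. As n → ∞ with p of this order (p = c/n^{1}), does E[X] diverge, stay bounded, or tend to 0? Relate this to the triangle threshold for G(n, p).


Number of potential triangles: C(36, 3) = 7140.
Each occurs with probability p³ ≈ (0.166667)³ ≈ 4.62962963e-03.
By linearity: E[X] = C(36, 3)·p³ ≈ 7140 · 4.62962963e-03 ≈ 33.055556.
Here α = 1, so p = 6/n is exactly at the triangle threshold p ~ 1/n. Asymptotically E[X] → c³/6 = 6³/6 = 36 ≈ 36.000000, a bounded constant. In this regime the triangle count is asymptotically Poisson(c³/6).

E[X] ≈ 33.055556; in regime p = Θ(1/n^{1}) E[X] stays bounded (at the triangle threshold p ~ 1/n).


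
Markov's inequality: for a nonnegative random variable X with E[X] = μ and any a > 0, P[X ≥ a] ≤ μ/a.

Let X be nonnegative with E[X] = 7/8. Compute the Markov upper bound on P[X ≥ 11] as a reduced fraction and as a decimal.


μ = E[X] = 7/8, a = 11.
Markov: P[X ≥ 11] ≤ μ/a = (7/8)/11 = 7/88.
Numerically: ≈ 0.079545.
(Since a = 11 > μ = 0.875000, the bound 7/88 is < 1 and informative.)

P[X ≥ 11] ≤ 7/88 ≈ 0.079545.


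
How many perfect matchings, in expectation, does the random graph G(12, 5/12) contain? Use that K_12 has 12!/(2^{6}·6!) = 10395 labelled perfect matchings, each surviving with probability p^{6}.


K_12 has 12!/(2^{6}·6!) = 10395 labelled perfect matchings.
For each such perfect matching H, let X_H = 1 if all 6 edges of H are present in G. Then P[X_H = 1] = p^{6} = (5/12)^{6} = 15625/2985984.
Summing the indicators: E[X] = Σ_H E[X_H] = 10395 · p^{6} = 10395 · 15625/2985984 = 6015625/110592.
Numerically: E[X] ≈ 54.4.

E[X] = 10395 · (5/12)^{6} = 6015625/110592 ≈ 54.4.


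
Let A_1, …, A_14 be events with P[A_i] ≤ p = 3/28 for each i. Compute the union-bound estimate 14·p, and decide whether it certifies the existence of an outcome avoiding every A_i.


Union bound: P[∪_{i=1}^{14} A_i] ≤ Σ_i P[A_i] ≤ 14·p = 14·(3/28) = 3/2.
Numerically: 3/2 ≈ 1.500.
Is 3/2 < 1? NO.
Since the bound 3/2 is ≥ 1, the union bound is uninformative here; it does NOT by itself certify existence.

14·p = 3/2 ≈ 1.500; existence NOT certified by the union bound.


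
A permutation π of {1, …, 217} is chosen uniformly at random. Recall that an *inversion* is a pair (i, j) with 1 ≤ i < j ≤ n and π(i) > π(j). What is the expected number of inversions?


Write X = Σ X_I over the C(217, 2) = 23436 pairs i < j, with X_I the indicator of one inversion.
There are 23436 indicators.
For each fixed pair i < j, the values π(i) and π(j) are two distinct elements of {1, …, 217} in uniformly random order; by symmetry P[π(i) > π(j)] = 1/2.
By linearity: E[X] = 23436 · (1/2) = C(217, 2) · (1/2) = 23436/2 = 11718 ≈ 11718.000.

E[X] = 11718 = 11718.000.


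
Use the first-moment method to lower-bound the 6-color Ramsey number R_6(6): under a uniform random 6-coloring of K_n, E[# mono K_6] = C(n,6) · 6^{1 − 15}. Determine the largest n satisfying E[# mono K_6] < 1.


We need C(n, 6) · 6^{1 − 15} < 1, i.e. C(n, 6) < 6^{15 − 1} = 78364164096.
Check values of n near the boundary:
  n = 193: C(193, 6) = 66364016544; 66364016544 < 78364164096? YES
  n = 194: C(194, 6) = 68482017072; 68482017072 < 78364164096? YES
  n = 195: C(195, 6) = 70656049360; 70656049360 < 78364164096? YES
  n = 196: C(196, 6) = 72887293024; 72887293024 < 78364164096? YES
  n = 197: C(197, 6) = 75176946208; 75176946208 < 78364164096? YES
  n = 198: C(198, 6) = 77526225777; 77526225777 < 78364164096? YES
  n = 199: C(199, 6) = 79936367511; 79936367511 < 78364164096? NO
The largest n with C(n, 6) < 78364164096 is n = 198 (where E[X] = 25842075259/26121388032 ≈ 0.989307). Hence R_6(6) > 198, i.e. R_6(6) ≥ 199.

Largest n = 198; hence R_6(6) > 198.


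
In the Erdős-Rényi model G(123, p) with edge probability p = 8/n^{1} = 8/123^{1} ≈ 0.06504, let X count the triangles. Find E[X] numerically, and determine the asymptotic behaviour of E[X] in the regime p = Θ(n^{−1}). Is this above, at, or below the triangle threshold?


Number of potential triangles: C(123, 3) = 302621.
Each occurs with probability p³ ≈ (0.06504)³ ≈ 2.751406e-04.
By linearity: E[X] = C(123, 3)·p³ ≈ 302621 · 2.751406e-04 ≈ 83.2633.
Here α = 1, so p = 8/n is exactly at the triangle threshold p ~ 1/n. Asymptotically E[X] → c³/6 = 8³/6 = 256/3 ≈ 85.3333, a bounded constant. In this regime the triangle count is asymptotically Poisson(c³/6).

E[X] ≈ 83.2633; in regime p = Θ(1/n^{1}) E[X] stays bounded (at the triangle threshold p ~ 1/n).


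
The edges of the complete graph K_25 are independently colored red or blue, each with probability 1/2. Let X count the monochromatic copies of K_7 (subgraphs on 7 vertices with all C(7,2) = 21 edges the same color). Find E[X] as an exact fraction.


Let X = Σ_S X_S over the C(25, 7) = 480700 subsets S of size 7, where X_S = 1 if the K_7 on S is monochromatic.
For a fixed S, the K_7 on S has C(7, 2) = 21 edges. P[all 21 edges red] = (1/2)^21, and likewise for blue, so P[monochromatic] = 2·(1/2)^21 = 2^{1 − 21} = 1/1048576.
By linearity of expectation: E[X] = C(25, 7) · 2^{1 − 21} = 480700 · 1/1048576 = 120175/262144.
Numerically: E[X] ≈ 0.4584.

E[X] = C(25,7)·2^(1−C(7,2)) = 120175/262144 ≈ 0.4584.


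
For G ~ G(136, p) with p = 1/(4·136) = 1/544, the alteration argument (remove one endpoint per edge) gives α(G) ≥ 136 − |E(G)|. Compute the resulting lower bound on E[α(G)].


E[|E(G)|] = C(136, 2)·p = 9180 · (1/544) = 135/8.
E[α(G)] ≥ n − E[|E(G)|] = 136 − 135/8 = 953/8.
Numerically: ≈ 119.12500.
(This is only a lower bound; the true E[α(G)] may be larger.)

E[α(G)] ≥ 953/8 ≈ 119.12500.


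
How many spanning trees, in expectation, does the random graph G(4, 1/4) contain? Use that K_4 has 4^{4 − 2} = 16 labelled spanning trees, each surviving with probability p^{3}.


K_4 has 4^{4 − 2} = 16 labelled spanning trees.
For each such spanning tree H, let X_H = 1 if all 3 edges of H are present in G. Then P[X_H = 1] = p^{3} = (1/4)^{3} = 1/64.
Summing the indicators: E[X] = Σ_H E[X_H] = 16 · p^{3} = 16 · 1/64 = 1/4.
Numerically: E[X] ≈ 0.25.

E[X] = 16 · (1/4)^{3} = 1/4 ≈ 0.25.


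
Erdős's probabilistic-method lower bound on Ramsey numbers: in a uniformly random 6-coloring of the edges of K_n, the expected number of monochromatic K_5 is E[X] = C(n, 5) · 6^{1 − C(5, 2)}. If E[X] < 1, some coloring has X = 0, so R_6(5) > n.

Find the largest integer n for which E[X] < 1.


We need C(n, 5) · 6^{1 − 10} < 1, i.e. C(n, 5) < 6^{10 − 1} = 10077696.
Check values of n near the boundary:
  n = 66: C(66, 5) = 8936928; 8936928 < 10077696? YES
  n = 67: C(67, 5) = 9657648; 9657648 < 10077696? YES
  n = 68: C(68, 5) = 10424128; 10424128 < 10077696? NO
  n = 69: C(69, 5) = 11238513; 11238513 < 10077696? NO
  n = 70: C(70, 5) = 12103014; 12103014 < 10077696? NO
The largest n with C(n, 5) < 10077696 is n = 67 (where E[X] = 67067/69984 ≈ 0.958). Hence R_6(5) > 67, i.e. R_6(5) ≥ 68.

Largest n = 67; hence R_6(5) > 67.


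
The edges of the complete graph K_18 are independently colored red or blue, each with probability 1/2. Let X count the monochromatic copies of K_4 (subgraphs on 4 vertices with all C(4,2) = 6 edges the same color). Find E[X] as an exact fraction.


Let X = Σ_S X_S over the C(18, 4) = 3060 subsets S of size 4, where X_S = 1 if the K_4 on S is monochromatic.
For a fixed S, the K_4 on S has C(4, 2) = 6 edges. P[all 6 edges red] = (1/2)^6, and likewise for blue, so P[monochromatic] = 2·(1/2)^6 = 2^{1 − 6} = 1/32.
Summing: E[X] = C(18, 4) · 2^{1 − 6} = 3060 · 1/32 = 765/8.
Numerically: E[X] ≈ 95.6250.

E[X] = C(18,4)·2^(1−C(4,2)) = 765/8 ≈ 95.6250.


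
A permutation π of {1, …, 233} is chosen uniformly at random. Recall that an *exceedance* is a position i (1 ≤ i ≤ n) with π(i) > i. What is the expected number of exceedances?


Write X = Σ_{i=1}^{233} X_i, where X_i = 1_{π(i) > i}.
For each fixed i, π(i) is uniform over {1, …, 233} (marginal of a uniform permutation), so P[π(i) > i] = (n − i)/n. Summing: Σ_{i=1}^{233} (n − i)/n = (0 + 1 + … + 232)/233 = 233(233 − 1)/(2·233) = (233 − 1)/2.
Hence E[X] = Σ_{i=1}^{233} (233 − i)/233 = 116 ≈ 116.00000.

E[X] = 116 = 116.00000.


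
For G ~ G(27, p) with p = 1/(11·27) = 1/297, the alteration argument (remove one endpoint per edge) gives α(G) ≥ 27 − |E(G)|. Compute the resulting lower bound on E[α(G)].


E[|E(G)|] = C(27, 2)·p = 351 · (1/297) = 13/11.
E[α(G)] ≥ n − E[|E(G)|] = 27 − 13/11 = 284/11.
Numerically: ≈ 25.8182.
(This is only a lower bound; the true E[α(G)] may be larger.)

E[α(G)] ≥ 284/11 ≈ 25.8182.


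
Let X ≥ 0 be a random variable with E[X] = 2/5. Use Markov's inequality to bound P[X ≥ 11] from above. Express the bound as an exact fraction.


μ = E[X] = 2/5, a = 11.
Markov: P[X ≥ 11] ≤ μ/a = (2/5)/11 = 2/55.
Numerically: ≈ 0.03636.
(Since a = 11 > μ = 0.40000, the bound 2/55 is < 1 and informative.)

P[X ≥ 11] ≤ 2/55 ≈ 0.03636.


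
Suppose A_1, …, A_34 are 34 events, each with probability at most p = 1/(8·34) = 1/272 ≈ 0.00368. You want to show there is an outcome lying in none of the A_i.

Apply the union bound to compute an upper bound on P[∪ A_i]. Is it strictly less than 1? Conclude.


Union bound: P[∪_{i=1}^{34} A_i] ≤ Σ_i P[A_i] ≤ 34·p = 34·(1/272) = 1/8.
Numerically: 1/8 ≈ 0.12500.
Is 1/8 < 1? YES.
Since P[∪ A_i] ≤ 1/8 < 1, the complement has P[∩ A_i^c] ≥ 1 − 1/8 = 7/8 > 0, so some outcome avoids every A_i.

34·p = 1/8 ≈ 0.12500; existence CERTIFIED by the union bound.


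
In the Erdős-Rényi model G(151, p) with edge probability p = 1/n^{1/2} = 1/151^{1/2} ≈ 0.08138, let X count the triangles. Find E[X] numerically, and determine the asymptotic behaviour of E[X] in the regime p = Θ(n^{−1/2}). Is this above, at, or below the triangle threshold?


Number of potential triangles: C(151, 3) = 562475.
Each occurs with probability p³ ≈ (0.08138)³ ≈ 5.389328e-04.
By linearity: E[X] = C(151, 3)·p³ ≈ 562475 · 5.389328e-04 ≈ 303.1362.
Since α = 1/2 < 1, p = c/n^{1/2} ≫ 1/n is above the triangle threshold p ~ 1/n. Asymptotically E[X] ~ (c³/6)·n^{3(1−α)} = (1³/6)·n^{1.5} → ∞; triangles are abundant w.h.p.

E[X] ≈ 303.1362; in regime p = Θ(1/n^{1/2}) E[X] diverges (above the triangle threshold p ~ 1/n).


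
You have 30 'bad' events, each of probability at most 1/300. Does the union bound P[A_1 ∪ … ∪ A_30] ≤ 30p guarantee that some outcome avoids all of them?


Union bound: P[∪_{i=1}^{30} A_i] ≤ Σ_i P[A_i] ≤ 30·p = 30·(1/300) = 1/10.
Numerically: 1/10 ≈ 0.1000.
Is 1/10 < 1? YES.
Since P[∪ A_i] ≤ 1/10 < 1, the complement has P[∩ A_i^c] ≥ 1 − 1/10 = 9/10 > 0, so some outcome avoids every A_i.

30·p = 1/10 ≈ 0.1000; existence CERTIFIED by the union bound.


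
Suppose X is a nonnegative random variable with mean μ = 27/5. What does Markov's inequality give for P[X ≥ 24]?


μ = E[X] = 27/5, a = 24.
Markov: P[X ≥ 24] ≤ μ/a = (27/5)/24 = 9/40.
Numerically: ≈ 0.225.
(Since a = 24 > μ = 5.400, the bound 9/40 is < 1 and informative.)

P[X ≥ 24] ≤ 9/40 ≈ 0.225.


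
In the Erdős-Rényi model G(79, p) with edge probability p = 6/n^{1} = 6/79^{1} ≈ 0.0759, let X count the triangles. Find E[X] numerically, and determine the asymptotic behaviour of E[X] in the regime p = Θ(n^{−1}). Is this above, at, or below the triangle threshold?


Number of potential triangles: C(79, 3) = 79079.
Each occurs with probability p³ ≈ (0.0759)³ ≈ 4.38099e-04.
By linearity: E[X] = C(79, 3)·p³ ≈ 79079 · 4.38099e-04 ≈ 34.644.
Here α = 1, so p = 6/n is exactly at the triangle threshold p ~ 1/n. Asymptotically E[X] → c³/6 = 6³/6 = 36 ≈ 36.000, a bounded constant. In this regime the triangle count is asymptotically Poisson(c³/6).

E[X] ≈ 34.644; in regime p = Θ(1/n^{1}) E[X] stays bounded (at the triangle threshold p ~ 1/n).


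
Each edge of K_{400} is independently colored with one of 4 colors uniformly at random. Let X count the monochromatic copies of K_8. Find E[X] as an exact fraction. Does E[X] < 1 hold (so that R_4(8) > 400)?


E[X] = C(400, 8) · 4^{1 − 28} = 15148408086508950 · 4^{−27} = 15148408086508950/18014398509481984.
As a reduced fraction: E[X] = 7574204043254475/9007199254740992 ≈ 0.8409056.
Is E[X] < 1? YES.
Since E[X] < 1, there exists a 4-coloring of K_{400} with no monochromatic K_8; hence R_4(8) > 400.

E[X] = 7574204043254475/9007199254740992 ≈ 0.8409056; E[X] < 1, so R_4(8) > 400.


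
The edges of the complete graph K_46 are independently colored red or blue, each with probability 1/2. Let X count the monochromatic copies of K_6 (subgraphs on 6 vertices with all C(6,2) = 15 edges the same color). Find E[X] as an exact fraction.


Let X = Σ_S X_S over the C(46, 6) = 9366819 subsets S of size 6, where X_S = 1 if the K_6 on S is monochromatic.
For a fixed S, the K_6 on S has C(6, 2) = 15 edges. P[all 15 edges red] = (1/2)^15, and likewise for blue, so P[monochromatic] = 2·(1/2)^15 = 2^{1 − 15} = 1/16384.
By linearity of expectation: E[X] = C(46, 6) · 2^{1 − 15} = 9366819 · 1/16384 = 9366819/16384.
Numerically: E[X] ≈ 571.705261.

E[X] = C(46,6)·2^(1−C(6,2)) = 9366819/16384 ≈ 571.705261.


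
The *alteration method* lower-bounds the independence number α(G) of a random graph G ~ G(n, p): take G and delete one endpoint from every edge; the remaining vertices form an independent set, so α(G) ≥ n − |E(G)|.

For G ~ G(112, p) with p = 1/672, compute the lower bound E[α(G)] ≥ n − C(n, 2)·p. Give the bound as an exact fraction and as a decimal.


E[|E(G)|] = C(112, 2)·p = 6216 · (1/672) = 37/4.
E[α(G)] ≥ n − E[|E(G)|] = 112 − 37/4 = 411/4.
Numerically: ≈ 102.750.
(This is only a lower bound; the true E[α(G)] may be larger.)

E[α(G)] ≥ 411/4 ≈ 102.750.


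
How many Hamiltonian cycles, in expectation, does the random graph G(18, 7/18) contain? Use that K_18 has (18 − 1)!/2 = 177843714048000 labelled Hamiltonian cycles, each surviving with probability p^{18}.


K_18 has (18 − 1)!/2 = 177843714048000 labelled Hamiltonian cycles.
For each such Hamiltonian cycle H, let X_H = 1 if all 18 edges of H are present in G. Then P[X_H = 1] = p^{18} = (7/18)^{18} = 1628413597910449/39346408075296537575424.
By linearity: E[X] = Σ_H E[X_H] = 177843714048000 · p^{18} = 177843714048000 · 1628413597910449/39346408075296537575424 = 24246874921186846803875/3294258113514384.
Numerically: E[X] ≈ 7.36e+06.

E[X] = 177843714048000 · (7/18)^{18} = 24246874921186846803875/3294258113514384 ≈ 7.36e+06.


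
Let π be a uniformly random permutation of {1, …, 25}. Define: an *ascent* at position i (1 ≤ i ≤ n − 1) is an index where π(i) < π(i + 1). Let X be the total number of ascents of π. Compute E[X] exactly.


Write X = Σ X_I over i = 1, …, 24, with X_I the indicator of one ascent.
There are 24 indicators.
For each fixed i, the pair (π(i), π(i+1)) is a uniformly random ordered pair of distinct values from {1, …, 25}; by symmetry P[π(i) < π(i+1)] = 1/2.
By linearity: E[X] = 24 · (1/2) = (25 − 1) · (1/2) = 12 ≈ 12.000000.

E[X] = 12 = 12.000000.


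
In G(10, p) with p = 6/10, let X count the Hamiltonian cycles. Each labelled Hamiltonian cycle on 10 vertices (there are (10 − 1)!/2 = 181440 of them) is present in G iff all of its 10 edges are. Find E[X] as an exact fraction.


K_10 has (10 − 1)!/2 = 181440 labelled Hamiltonian cycles.
For each such Hamiltonian cycle H, let X_H = 1 if all 10 edges of H are present in G. Then P[X_H = 1] = p^{10} = (3/5)^{10} = 59049/9765625.
By linearity: E[X] = Σ_H E[X_H] = 181440 · p^{10} = 181440 · 59049/9765625 = 2142770112/1953125.
Numerically: E[X] ≈ 1097.

E[X] = 181440 · (3/5)^{10} = 2142770112/1953125 ≈ 1097.


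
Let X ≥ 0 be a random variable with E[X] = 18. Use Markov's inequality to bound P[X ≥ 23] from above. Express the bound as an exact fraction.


μ = E[X] = 18, a = 23.
Markov: P[X ≥ 23] ≤ μ/a = (18)/23 = 18/23.
Numerically: ≈ 0.7826.
(Since a = 23 > μ = 18.0000, the bound 18/23 is < 1 and informative.)

P[X ≥ 23] ≤ 18/23 ≈ 0.7826.


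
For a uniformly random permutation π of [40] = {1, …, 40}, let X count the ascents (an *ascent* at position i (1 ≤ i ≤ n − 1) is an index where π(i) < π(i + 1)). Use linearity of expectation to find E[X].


Write X = Σ X_I over i = 1, …, 39, with X_I the indicator of one ascent.
There are 39 indicators.
For each fixed i, the pair (π(i), π(i+1)) is a uniformly random ordered pair of distinct values from {1, …, 40}; by symmetry P[π(i) < π(i+1)] = 1/2.
By linearity: E[X] = 39 · (1/2) = (40 − 1) · (1/2) = 39/2 ≈ 19.500000.

E[X] = 39/2 = 19.500000.


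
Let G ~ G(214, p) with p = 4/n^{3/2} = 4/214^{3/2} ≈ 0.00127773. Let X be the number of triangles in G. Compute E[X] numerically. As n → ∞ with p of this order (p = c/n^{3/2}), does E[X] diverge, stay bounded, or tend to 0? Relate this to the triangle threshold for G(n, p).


Number of potential triangles: C(214, 3) = 1610564.
Each occurs with probability p³ ≈ (0.00127773)³ ≈ 2.08601772e-09.
By linearity: E[X] = C(214, 3)·p³ ≈ 1610564 · 2.08601772e-09 ≈ 0.003360.
Since α = 3/2 > 1, p = c/n^{3/2} = o(1/n) is below the triangle threshold p ~ 1/n. Asymptotically E[X] ~ (c³/6)·n^{3(1−α)} = (4³/6)·n^{-1.5} → 0, so by Markov's inequality G has no triangles w.h.p.

E[X] ≈ 0.003360; in regime p = Θ(1/n^{3/2}) E[X] tends to 0 (below the triangle threshold p ~ 1/n).


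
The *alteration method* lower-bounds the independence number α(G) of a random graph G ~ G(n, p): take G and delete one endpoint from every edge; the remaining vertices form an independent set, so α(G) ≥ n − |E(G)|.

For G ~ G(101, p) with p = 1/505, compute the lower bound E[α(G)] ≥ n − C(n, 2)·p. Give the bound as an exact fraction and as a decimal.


E[|E(G)|] = C(101, 2)·p = 5050 · (1/505) = 10.
E[α(G)] ≥ n − E[|E(G)|] = 101 − 10 = 91.
Numerically: ≈ 91.000.
(This is only a lower bound; the true E[α(G)] may be larger.)

E[α(G)] ≥ 91 ≈ 91.000.


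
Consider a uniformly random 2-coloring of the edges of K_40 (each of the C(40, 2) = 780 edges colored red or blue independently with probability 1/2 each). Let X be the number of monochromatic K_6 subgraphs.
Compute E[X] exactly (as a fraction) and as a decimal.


Let X = Σ_S X_S over the C(40, 6) = 3838380 subsets S of size 6, where X_S = 1 if the K_6 on S is monochromatic.
For a fixed S, the K_6 on S has C(6, 2) = 15 edges. P[all 15 edges red] = (1/2)^15, and likewise for blue, so P[monochromatic] = 2·(1/2)^15 = 2^{1 − 15} = 1/16384.
Summing: E[X] = C(40, 6) · 2^{1 − 15} = 3838380 · 1/16384 = 959595/4096.
Numerically: E[X] ≈ 234.276.

E[X] = C(40,6)·2^(1−C(6,2)) = 959595/4096 ≈ 234.276.


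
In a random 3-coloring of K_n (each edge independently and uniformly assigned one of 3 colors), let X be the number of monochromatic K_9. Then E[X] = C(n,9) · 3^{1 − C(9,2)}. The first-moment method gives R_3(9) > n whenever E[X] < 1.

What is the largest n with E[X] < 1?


We need C(n, 9) · 3^{1 − 36} < 1, i.e. C(n, 9) < 3^{36 − 1} = 50031545098999707.
Check values of n near the boundary:
  n = 300: C(300, 9) = 48052241692154700; 48052241692154700 < 50031545098999707? YES
  n = 301: C(301, 9) = 49533303936090975; 49533303936090975 < 50031545098999707? YES
  n = 302: C(302, 9) = 51054804739588650; 51054804739588650 < 50031545098999707? NO
The largest n with C(n, 9) < 50031545098999707 is n = 301 (where E[X] = 16511101312030325/16677181699666569 ≈ 0.990). Hence R_3(9) > 301, i.e. R_3(9) ≥ 302.

Largest n = 301; hence R_3(9) > 301.


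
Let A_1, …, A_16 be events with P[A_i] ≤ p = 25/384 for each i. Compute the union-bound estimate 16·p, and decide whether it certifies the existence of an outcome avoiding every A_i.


Union bound: P[∪_{i=1}^{16} A_i] ≤ Σ_i P[A_i] ≤ 16·p = 16·(25/384) = 25/24.
Numerically: 25/24 ≈ 1.0416667.
Is 25/24 < 1? NO.
Since the bound 25/24 is ≥ 1, the union bound is uninformative here; it does NOT by itself certify existence.

16·p = 25/24 ≈ 1.0416667; existence NOT certified by the union bound.


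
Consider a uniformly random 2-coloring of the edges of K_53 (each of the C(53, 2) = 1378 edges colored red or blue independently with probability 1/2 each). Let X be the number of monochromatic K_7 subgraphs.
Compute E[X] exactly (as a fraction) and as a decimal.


Let X = Σ_S X_S over the C(53, 7) = 154143080 subsets S of size 7, where X_S = 1 if the K_7 on S is monochromatic.
For a fixed S, the K_7 on S has C(7, 2) = 21 edges. P[all 21 edges red] = (1/2)^21, and likewise for blue, so P[monochromatic] = 2·(1/2)^21 = 2^{1 − 21} = 1/1048576.
Summing: E[X] = C(53, 7) · 2^{1 − 21} = 154143080 · 1/1048576 = 19267885/131072.
Numerically: E[X] ≈ 147.0023.

E[X] = C(53,7)·2^(1−C(7,2)) = 19267885/131072 ≈ 147.0023.


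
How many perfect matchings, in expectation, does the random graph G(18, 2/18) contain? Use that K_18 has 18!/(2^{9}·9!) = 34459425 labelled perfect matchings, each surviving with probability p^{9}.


K_18 has 18!/(2^{9}·9!) = 34459425 labelled perfect matchings.
For each such perfect matching H, let X_H = 1 if all 9 edges of H are present in G. Then P[X_H = 1] = p^{9} = (1/9)^{9} = 1/387420489.
By linearity: E[X] = Σ_H E[X_H] = 34459425 · p^{9} = 34459425 · 1/387420489 = 425425/4782969.
Numerically: E[X] ≈ 0.088946.

E[X] = 34459425 · (1/9)^{9} = 425425/4782969 ≈ 0.088946.


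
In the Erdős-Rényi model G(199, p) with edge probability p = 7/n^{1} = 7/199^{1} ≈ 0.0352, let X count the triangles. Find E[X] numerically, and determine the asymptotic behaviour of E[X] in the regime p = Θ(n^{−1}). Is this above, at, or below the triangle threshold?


Number of potential triangles: C(199, 3) = 1293699.
Each occurs with probability p³ ≈ (0.0352)³ ≈ 4.35246e-05.
By linearity: E[X] = C(199, 3)·p³ ≈ 1293699 · 4.35246e-05 ≈ 56.308.
Here α = 1, so p = 7/n is exactly at the triangle threshold p ~ 1/n. Asymptotically E[X] → c³/6 = 7³/6 = 343/6 ≈ 57.167, a bounded constant. In this regime the triangle count is asymptotically Poisson(c³/6).

E[X] ≈ 56.308; in regime p = Θ(1/n^{1}) E[X] stays bounded (at the triangle threshold p ~ 1/n).


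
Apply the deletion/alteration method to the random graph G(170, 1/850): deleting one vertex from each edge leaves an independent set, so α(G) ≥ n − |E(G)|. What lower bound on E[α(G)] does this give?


E[|E(G)|] = C(170, 2)·p = 14365 · (1/850) = 169/10.
E[α(G)] ≥ n − E[|E(G)|] = 170 − 169/10 = 1531/10.
Numerically: ≈ 153.10000.
(This is only a lower bound; the true E[α(G)] may be larger.)

E[α(G)] ≥ 1531/10 ≈ 153.10000.


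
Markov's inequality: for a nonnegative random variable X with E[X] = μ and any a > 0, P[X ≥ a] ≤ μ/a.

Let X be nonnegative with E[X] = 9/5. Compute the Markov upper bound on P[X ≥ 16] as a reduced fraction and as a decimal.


μ = E[X] = 9/5, a = 16.
Markov: P[X ≥ 16] ≤ μ/a = (9/5)/16 = 9/80.
Numerically: ≈ 0.113.
(Since a = 16 > μ = 1.800, the bound 9/80 is < 1 and informative.)

P[X ≥ 16] ≤ 9/80 ≈ 0.113.


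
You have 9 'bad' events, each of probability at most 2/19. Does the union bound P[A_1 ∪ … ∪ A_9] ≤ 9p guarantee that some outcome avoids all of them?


Union bound: P[∪_{i=1}^{9} A_i] ≤ Σ_i P[A_i] ≤ 9·p = 9·(2/19) = 18/19.
Numerically: 18/19 ≈ 0.947.
Is 18/19 < 1? YES.
Since P[∪ A_i] ≤ 18/19 < 1, the complement has P[∩ A_i^c] ≥ 1 − 18/19 = 1/19 > 0, so some outcome avoids every A_i.

9·p = 18/19 ≈ 0.947; existence CERTIFIED by the union bound.


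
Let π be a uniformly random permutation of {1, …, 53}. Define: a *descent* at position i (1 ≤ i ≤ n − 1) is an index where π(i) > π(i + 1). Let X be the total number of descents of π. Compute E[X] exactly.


Write X = Σ X_I over i = 1, …, 52, with X_I the indicator of one descent.
There are 52 indicators.
For each fixed i, the pair (π(i), π(i+1)) is a uniformly random ordered pair of distinct values from {1, …, 53}; by symmetry P[π(i) > π(i+1)] = 1/2.
By linearity: E[X] = 52 · (1/2) = (53 − 1) · (1/2) = 26 ≈ 26.0000.

E[X] = 26 = 26.0000.


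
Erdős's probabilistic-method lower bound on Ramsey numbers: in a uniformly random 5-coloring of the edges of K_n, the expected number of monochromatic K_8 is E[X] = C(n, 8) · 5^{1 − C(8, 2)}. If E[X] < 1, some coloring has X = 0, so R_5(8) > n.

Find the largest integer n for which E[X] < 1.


We need C(n, 8) · 5^{1 − 28} < 1, i.e. C(n, 8) < 5^{28 − 1} = 7450580596923828125.
Check values of n near the boundary:
  n = 857: C(857, 8) = 6983854138365964575; 6983854138365964575 < 7450580596923828125? YES
  n = 858: C(858, 8) = 7049584530256467771; 7049584530256467771 < 7450580596923828125? YES
  n = 859: C(859, 8) = 7115855595170747139; 7115855595170747139 < 7450580596923828125? YES
  n = 860: C(860, 8) = 7182671140665308145; 7182671140665308145 < 7450580596923828125? YES
  n = 861: C(861, 8) = 7250034996615275865; 7250034996615275865 < 7450580596923828125? YES
  n = 862: C(862, 8) = 7317951015318931845; 7317951015318931845 < 7450580596923828125? YES
  n = 863: C(863, 8) = 7386423071602617757; 7386423071602617757 < 7450580596923828125? YES
  n = 864: C(864, 8) = 7455455062926006708; 7455455062926006708 < 7450580596923828125? NO
  n = 865: C(865, 8) = 7525050909487743060; 7525050909487743060 < 7450580596923828125? NO
The largest n with C(n, 8) < 7450580596923828125 is n = 863 (where E[X] = 7386423071602617757/7450580596923828125 ≈ 0.99139). Hence R_5(8) > 863, i.e. R_5(8) ≥ 864.

Largest n = 863; hence R_5(8) > 863.


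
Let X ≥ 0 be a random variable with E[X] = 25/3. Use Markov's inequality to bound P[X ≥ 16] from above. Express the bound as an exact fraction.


μ = E[X] = 25/3, a = 16.
Markov: P[X ≥ 16] ≤ μ/a = (25/3)/16 = 25/48.
Numerically: ≈ 0.52083.
(Since a = 16 > μ = 8.33333, the bound 25/48 is < 1 and informative.)

P[X ≥ 16] ≤ 25/48 ≈ 0.52083.


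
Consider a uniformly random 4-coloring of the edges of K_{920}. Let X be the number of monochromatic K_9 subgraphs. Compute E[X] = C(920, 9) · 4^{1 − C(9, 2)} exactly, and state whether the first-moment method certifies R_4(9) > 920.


E[X] = C(920, 9) · 4^{1 − 36} = 1251067384312182251760 · 4^{−35} = 1251067384312182251760/1180591620717411303424.
As a reduced fraction: E[X] = 78191711519511390735/73786976294838206464 ≈ 1.05970.
Is E[X] < 1? NO.
Since E[X] ≥ 1, the first-moment bound is inconclusive at n = 920; it does NOT by itself certify R_4(9) > 920.

E[X] = 78191711519511390735/73786976294838206464 ≈ 1.05970; E[X] ≥ 1; first-moment method inconclusive here.
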